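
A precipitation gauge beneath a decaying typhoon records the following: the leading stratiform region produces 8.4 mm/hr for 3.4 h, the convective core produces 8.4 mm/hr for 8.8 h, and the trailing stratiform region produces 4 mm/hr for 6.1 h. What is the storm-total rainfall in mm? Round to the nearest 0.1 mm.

total ≈ 126.9 mm

Total = Σ Rᵢ Δtᵢ = 8.4 × 3.4 + 8.4 × 8.8 + 4 × 6.1
      = 28.56 + 73.92 + 24.4 = 126.9 mm.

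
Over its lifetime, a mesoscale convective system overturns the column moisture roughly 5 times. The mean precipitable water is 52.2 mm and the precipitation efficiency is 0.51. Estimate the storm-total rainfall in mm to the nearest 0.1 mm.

rainfall ≈ 133.1 mm

Each cycle deposits ε × PW = 0.51 × 52.2 = 26.622 mm.
Over 5 cycles: 5 × 26.622 = 133.1 mm.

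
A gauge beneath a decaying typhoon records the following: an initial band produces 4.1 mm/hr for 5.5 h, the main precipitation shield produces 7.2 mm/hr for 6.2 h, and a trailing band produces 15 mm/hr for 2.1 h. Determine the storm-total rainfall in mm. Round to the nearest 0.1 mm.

total ≈ 98.7 mm

Total = Σ Rᵢ Δtᵢ = 4.1 × 5.5 + 7.2 × 6.2 + 15 × 2.1
      = 22.55 + 44.64 + 31.5 = 98.7 mm.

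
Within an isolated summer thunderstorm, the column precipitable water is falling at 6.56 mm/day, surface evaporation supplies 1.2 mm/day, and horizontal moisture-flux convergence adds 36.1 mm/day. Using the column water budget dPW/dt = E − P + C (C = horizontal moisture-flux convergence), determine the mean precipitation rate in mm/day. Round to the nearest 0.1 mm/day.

P ≈ 43.9 mm/day

dPW/dt = -6.56 mm/day.
P = E + C − dPW/dt = 1.2 + (36.1) − (-6.56) = 43.9 mm/day.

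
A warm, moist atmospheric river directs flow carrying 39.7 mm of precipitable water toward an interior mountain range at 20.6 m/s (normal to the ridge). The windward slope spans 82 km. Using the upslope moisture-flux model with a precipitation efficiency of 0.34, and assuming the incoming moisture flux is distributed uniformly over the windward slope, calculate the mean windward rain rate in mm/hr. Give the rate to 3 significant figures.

Incoming column moisture flux per unit ridge length: F = V × PW = 20.6 × 39.7 = 817.82 mm·m/s.
Spread over the 82 km slope with efficiency ε = 0.34: R = ε·F/W = 0.34 × 817.82 / 82000 m = 3.391e-03 mm/s.
R = 3.391e-03 × 3600 = 12.2 mm/hr.

R ≈ 12.2 mm/hr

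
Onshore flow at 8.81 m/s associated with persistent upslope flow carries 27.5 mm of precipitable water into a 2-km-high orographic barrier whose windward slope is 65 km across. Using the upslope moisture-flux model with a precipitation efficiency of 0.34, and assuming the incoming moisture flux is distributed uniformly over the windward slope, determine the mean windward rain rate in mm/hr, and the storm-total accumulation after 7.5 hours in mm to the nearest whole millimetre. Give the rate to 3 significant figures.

Incoming column moisture flux per unit ridge length: F = V × PW = 8.81 × 27.5 = 242.275 mm·m/s.
Spread over the 65 km slope with efficiency ε = 0.34: R = ε·F/W = 0.34 × 242.275 / 65000 m = 1.267e-03 mm/s.
R = 1.267e-03 × 3600 = 4.56 mm/hr.
Over 7.5 h: total = 4.56 × 7.5 = 34.2 ≈ 34 mm.

R ≈ 4.56 mm/hr; total ≈ 34 mm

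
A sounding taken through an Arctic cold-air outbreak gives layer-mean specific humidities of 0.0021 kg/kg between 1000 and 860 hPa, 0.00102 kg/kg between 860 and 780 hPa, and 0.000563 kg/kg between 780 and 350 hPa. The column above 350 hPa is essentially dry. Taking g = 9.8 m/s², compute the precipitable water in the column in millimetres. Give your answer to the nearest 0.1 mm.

Precipitable water is the column-integrated vapour mass per unit area: PW = (1/g) Σ q̄ Δp, with q in kg/kg and Δp in Pa (1 kg/m² of water = 1 mm).
Layer 1000–860 hPa: Δp = 140 hPa = 14000 Pa, q̄ = 0.0021 kg/kg → 0.0021 × 14000 / 9.8 = 3.00 mm
Layer 860–780 hPa: Δp = 80 hPa = 8000 Pa, q̄ = 0.00102 kg/kg → 0.00102 × 8000 / 9.8 = 0.83 mm
Layer 780–350 hPa: Δp = 430 hPa = 43000 Pa, q̄ = 0.000563 kg/kg → 0.000563 × 43000 / 9.8 = 2.47 mm
PW = 3.00 + 0.83 + 2.47 = 6.30 ≈ 6.3 mm.

PW ≈ 6.3 mm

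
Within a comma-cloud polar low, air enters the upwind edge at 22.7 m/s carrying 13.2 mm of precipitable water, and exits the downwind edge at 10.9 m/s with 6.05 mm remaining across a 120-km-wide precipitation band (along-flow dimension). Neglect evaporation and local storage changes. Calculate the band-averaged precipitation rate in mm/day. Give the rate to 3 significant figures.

Column moisture flux per unit crosswind length is F = V × PW.
Inflow: F_in = 22.7 × 13.2 = 299.64 mm·m/s
Outflow: F_out = 10.9 × 6.05 = 65.945 mm·m/s
Steady-state rate R = (F_in − F_out)/L = (299.64 − 65.945) / 120000 m = 1.947e-03 mm/s.
R = 1.947e-03 × 3600 × 24 = 168 mm/day.

R ≈ 168 mm/day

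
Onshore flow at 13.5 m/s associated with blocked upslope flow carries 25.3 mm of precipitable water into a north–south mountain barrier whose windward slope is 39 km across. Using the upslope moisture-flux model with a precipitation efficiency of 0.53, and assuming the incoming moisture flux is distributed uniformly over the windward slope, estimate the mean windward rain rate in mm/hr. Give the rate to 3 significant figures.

Incoming column moisture flux per unit ridge length: F = V × PW = 13.5 × 25.3 = 341.55 mm·m/s.
Spread over the 39 km slope with efficiency ε = 0.53: R = ε·F/W = 0.53 × 341.55 / 39000 m = 4.642e-03 mm/s.
R = 4.642e-03 × 3600 = 16.7 mm/hr.

R ≈ 16.7 mm/hr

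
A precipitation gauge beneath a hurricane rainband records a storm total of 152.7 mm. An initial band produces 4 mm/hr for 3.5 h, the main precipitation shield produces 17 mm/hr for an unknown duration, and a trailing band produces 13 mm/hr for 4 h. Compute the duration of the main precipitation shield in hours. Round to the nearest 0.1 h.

duration ≈ 5.1 h

Known phases: 4 × 3.5 + 13 × 4 = 14 + 52 = 66 mm.
Remaining depth = 152.7 − 66 = 86.7 mm.
Duration = 86.7 / 17 = 5.1 h.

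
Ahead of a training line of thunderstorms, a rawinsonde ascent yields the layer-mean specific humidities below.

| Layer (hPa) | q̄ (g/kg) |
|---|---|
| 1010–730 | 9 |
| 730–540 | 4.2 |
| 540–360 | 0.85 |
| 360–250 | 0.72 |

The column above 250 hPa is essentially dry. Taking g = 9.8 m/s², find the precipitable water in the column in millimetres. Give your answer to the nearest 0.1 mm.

PW ≈ 36.2 mm

Precipitable water is the column-integrated vapour mass per unit area: PW = (1/g) Σ q̄ Δp, with q in kg/kg and Δp in Pa (1 kg/m² of water = 1 mm).
Layer 1010–730 hPa: Δp = 280 hPa = 28000 Pa, q̄ = 0.009 kg/kg → 0.009 × 28000 / 9.8 = 25.71 mm
Layer 730–540 hPa: Δp = 190 hPa = 19000 Pa, q̄ = 0.0042 kg/kg → 0.0042 × 19000 / 9.8 = 8.14 mm
Layer 540–360 hPa: Δp = 180 hPa = 18000 Pa, q̄ = 0.00085 kg/kg → 0.00085 × 18000 / 9.8 = 1.56 mm
Layer 360–250 hPa: Δp = 110 hPa = 11000 Pa, q̄ = 0.00072 kg/kg → 0.00072 × 11000 / 9.8 = 0.81 mm
PW = 25.71 + 8.14 + 1.56 + 0.81 = 36.22 ≈ 36.2 mm.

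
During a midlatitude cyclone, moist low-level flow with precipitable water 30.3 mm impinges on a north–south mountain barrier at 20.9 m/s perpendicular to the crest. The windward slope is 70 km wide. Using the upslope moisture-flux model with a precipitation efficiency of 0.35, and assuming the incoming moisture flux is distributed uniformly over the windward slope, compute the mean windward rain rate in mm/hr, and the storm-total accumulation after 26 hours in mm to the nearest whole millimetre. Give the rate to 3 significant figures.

Incoming column moisture flux per unit ridge length: F = V × PW = 20.9 × 30.3 = 633.27 mm·m/s.
Spread over the 70 km slope with efficiency ε = 0.35: R = ε·F/W = 0.35 × 633.27 / 70000 m = 3.166e-03 mm/s.
R = 3.166e-03 × 3600 = 11.4 mm/hr.
Over 26 h: total = 11.4 × 26 = 296.4 ≈ 296 mm.

R ≈ 11.4 mm/hr; total ≈ 296 mm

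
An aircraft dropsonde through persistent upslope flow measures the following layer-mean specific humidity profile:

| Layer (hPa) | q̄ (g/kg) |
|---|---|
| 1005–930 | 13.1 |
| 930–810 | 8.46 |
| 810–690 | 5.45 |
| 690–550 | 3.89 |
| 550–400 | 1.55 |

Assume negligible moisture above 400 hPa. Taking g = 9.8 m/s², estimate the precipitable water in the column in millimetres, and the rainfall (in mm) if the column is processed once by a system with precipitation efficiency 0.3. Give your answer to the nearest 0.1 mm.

PW ≈ 35.0 mm; rainfall ≈ 10.5 mm

Precipitable water is the column-integrated vapour mass per unit area: PW = (1/g) Σ q̄ Δp, with q in kg/kg and Δp in Pa (1 kg/m² of water = 1 mm).
Layer 1005–930 hPa: Δp = 75 hPa = 7500 Pa, q̄ = 0.0131 kg/kg → 0.0131 × 7500 / 9.8 = 10.03 mm
Layer 930–810 hPa: Δp = 120 hPa = 12000 Pa, q̄ = 0.00846 kg/kg → 0.00846 × 12000 / 9.8 = 10.36 mm
Layer 810–690 hPa: Δp = 120 hPa = 12000 Pa, q̄ = 0.00545 kg/kg → 0.00545 × 12000 / 9.8 = 6.67 mm
Layer 690–550 hPa: Δp = 140 hPa = 14000 Pa, q̄ = 0.00389 kg/kg → 0.00389 × 14000 / 9.8 = 5.56 mm
Layer 550–400 hPa: Δp = 150 hPa = 15000 Pa, q̄ = 0.00155 kg/kg → 0.00155 × 15000 / 9.8 = 2.37 mm
PW = 10.03 + 10.36 + 6.67 + 5.56 + 2.37 = 34.99 ≈ 35.0 mm.
Rainfall = ε × PW = 0.3 × 35.0 = 10.5 mm.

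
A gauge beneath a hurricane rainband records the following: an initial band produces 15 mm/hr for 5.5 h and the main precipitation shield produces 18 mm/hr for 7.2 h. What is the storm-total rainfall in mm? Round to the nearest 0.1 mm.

Total = Σ Rᵢ Δtᵢ = 15 × 5.5 + 18 × 7.2
      = 82.5 + 129.6 = 212.1 mm.

total ≈ 212.1 mm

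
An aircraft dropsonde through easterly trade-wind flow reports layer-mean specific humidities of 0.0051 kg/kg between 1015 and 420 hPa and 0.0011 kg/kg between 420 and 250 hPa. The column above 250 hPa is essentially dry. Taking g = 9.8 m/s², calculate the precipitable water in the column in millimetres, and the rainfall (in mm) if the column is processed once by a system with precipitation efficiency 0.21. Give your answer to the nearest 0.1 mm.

PW ≈ 32.9 mm; rainfall ≈ 6.9 mm

Precipitable water is the column-integrated vapour mass per unit area: PW = (1/g) Σ q̄ Δp, with q in kg/kg and Δp in Pa (1 kg/m² of water = 1 mm).
Layer 1015–420 hPa: Δp = 595 hPa = 59500 Pa, q̄ = 0.0051 kg/kg → 0.0051 × 59500 / 9.8 = 30.96 mm
Layer 420–250 hPa: Δp = 170 hPa = 17000 Pa, q̄ = 0.0011 kg/kg → 0.0011 × 17000 / 9.8 = 1.91 mm
PW = 30.96 + 1.91 = 32.87 ≈ 32.9 mm.
Rainfall = ε × PW = 0.21 × 32.9 = 6.9 mm.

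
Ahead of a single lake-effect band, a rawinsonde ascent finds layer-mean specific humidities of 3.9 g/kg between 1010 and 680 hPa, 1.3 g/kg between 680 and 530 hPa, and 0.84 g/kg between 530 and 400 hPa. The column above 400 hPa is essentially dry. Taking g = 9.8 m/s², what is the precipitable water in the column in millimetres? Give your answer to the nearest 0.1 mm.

Precipitable water is the column-integrated vapour mass per unit area: PW = (1/g) Σ q̄ Δp, with q in kg/kg and Δp in Pa (1 kg/m² of water = 1 mm).
Layer 1010–680 hPa: Δp = 330 hPa = 33000 Pa, q̄ = 0.0039 kg/kg → 0.0039 × 33000 / 9.8 = 13.13 mm
Layer 680–530 hPa: Δp = 150 hPa = 15000 Pa, q̄ = 0.0013 kg/kg → 0.0013 × 15000 / 9.8 = 1.99 mm
Layer 530–400 hPa: Δp = 130 hPa = 13000 Pa, q̄ = 0.00084 kg/kg → 0.00084 × 13000 / 9.8 = 1.11 mm
PW = 13.13 + 1.99 + 1.11 = 16.23 ≈ 16.2 mm.

PW ≈ 16.2 mm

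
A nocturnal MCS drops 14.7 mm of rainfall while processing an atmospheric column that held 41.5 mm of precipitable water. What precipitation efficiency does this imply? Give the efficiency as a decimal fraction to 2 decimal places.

ε ≈ 0.35

ε = rainfall / PW = 14.7 / 41.5 = 0.35.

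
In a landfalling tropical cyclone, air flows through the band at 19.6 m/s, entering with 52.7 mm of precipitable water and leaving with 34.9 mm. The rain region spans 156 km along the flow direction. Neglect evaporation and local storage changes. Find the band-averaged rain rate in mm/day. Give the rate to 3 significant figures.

R ≈ 193 mm/day

Column moisture flux per unit crosswind length is F = V × PW.
Inflow: F_in = 19.6 × 52.7 = 1032.92 mm·m/s
Outflow: F_out = 19.6 × 34.9 = 684.04 mm·m/s
Steady-state rate R = (F_in − F_out)/L = (1032.92 − 684.04) / 156000 m = 2.236e-03 mm/s.
R = 2.236e-03 × 3600 × 24 = 193 mm/day.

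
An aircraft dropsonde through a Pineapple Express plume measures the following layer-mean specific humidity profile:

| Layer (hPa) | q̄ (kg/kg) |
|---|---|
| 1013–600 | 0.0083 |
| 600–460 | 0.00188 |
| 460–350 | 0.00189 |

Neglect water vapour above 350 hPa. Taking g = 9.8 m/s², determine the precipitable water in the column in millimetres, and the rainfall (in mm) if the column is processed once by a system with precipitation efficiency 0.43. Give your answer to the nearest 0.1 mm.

Precipitable water is the column-integrated vapour mass per unit area: PW = (1/g) Σ q̄ Δp, with q in kg/kg and Δp in Pa (1 kg/m² of water = 1 mm).
Layer 1013–600 hPa: Δp = 413 hPa = 41300 Pa, q̄ = 0.0083 kg/kg → 0.0083 × 41300 / 9.8 = 34.98 mm
Layer 600–460 hPa: Δp = 140 hPa = 14000 Pa, q̄ = 0.00188 kg/kg → 0.00188 × 14000 / 9.8 = 2.69 mm
Layer 460–350 hPa: Δp = 110 hPa = 11000 Pa, q̄ = 0.00189 kg/kg → 0.00189 × 11000 / 9.8 = 2.12 mm
PW = 34.98 + 2.69 + 2.12 = 39.79 ≈ 39.8 mm.
Rainfall = ε × PW = 0.43 × 39.8 = 17.1 mm.

PW ≈ 39.8 mm; rainfall ≈ 17.1 mm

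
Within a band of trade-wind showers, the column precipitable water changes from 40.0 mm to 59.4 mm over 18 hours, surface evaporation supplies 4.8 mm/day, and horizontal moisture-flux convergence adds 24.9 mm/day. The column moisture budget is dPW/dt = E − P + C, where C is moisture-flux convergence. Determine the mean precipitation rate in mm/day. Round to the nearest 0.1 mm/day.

P ≈ 3.8 mm/day

dPW/dt = (59.4 − 40.0) mm / (18/24 day) = +25.867 mm/day.
P = E + C − dPW/dt = 4.8 + (24.9) − (+25.867) = 3.8 mm/day.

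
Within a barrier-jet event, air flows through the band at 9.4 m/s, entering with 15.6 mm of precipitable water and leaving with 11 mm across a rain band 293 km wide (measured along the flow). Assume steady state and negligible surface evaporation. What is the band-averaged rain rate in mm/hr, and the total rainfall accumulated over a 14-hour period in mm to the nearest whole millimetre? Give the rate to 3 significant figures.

Column moisture flux per unit crosswind length is F = V × PW.
Inflow: F_in = 9.4 × 15.6 = 146.64 mm·m/s
Outflow: F_out = 9.4 × 11 = 103.4 mm·m/s
Steady-state rate R = (F_in − F_out)/L = (146.64 − 103.4) / 293000 m = 1.476e-04 mm/s.
R = 1.476e-04 × 3600 = 0.531 mm/hr.
Over 14 h: total = 0.531 × 14 = 7.434 ≈ 7 mm.

R ≈ 0.531 mm/hr; total ≈ 7 mm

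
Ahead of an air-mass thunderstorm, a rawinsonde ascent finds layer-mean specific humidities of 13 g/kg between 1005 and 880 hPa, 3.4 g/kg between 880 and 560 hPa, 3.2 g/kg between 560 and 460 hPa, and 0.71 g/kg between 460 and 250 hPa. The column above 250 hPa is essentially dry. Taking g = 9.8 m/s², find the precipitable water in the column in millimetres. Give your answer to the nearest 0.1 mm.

Precipitable water is the column-integrated vapour mass per unit area: PW = (1/g) Σ q̄ Δp, with q in kg/kg and Δp in Pa (1 kg/m² of water = 1 mm).
Layer 1005–880 hPa: Δp = 125 hPa = 12500 Pa, q̄ = 0.013 kg/kg → 0.013 × 12500 / 9.8 = 16.58 mm
Layer 880–560 hPa: Δp = 320 hPa = 32000 Pa, q̄ = 0.0034 kg/kg → 0.0034 × 32000 / 9.8 = 11.10 mm
Layer 560–460 hPa: Δp = 100 hPa = 10000 Pa, q̄ = 0.0032 kg/kg → 0.0032 × 10000 / 9.8 = 3.27 mm
Layer 460–250 hPa: Δp = 210 hPa = 21000 Pa, q̄ = 0.00071 kg/kg → 0.00071 × 21000 / 9.8 = 1.52 mm
PW = 16.58 + 11.10 + 3.27 + 1.52 = 32.47 ≈ 32.5 mm.

PW ≈ 32.5 mm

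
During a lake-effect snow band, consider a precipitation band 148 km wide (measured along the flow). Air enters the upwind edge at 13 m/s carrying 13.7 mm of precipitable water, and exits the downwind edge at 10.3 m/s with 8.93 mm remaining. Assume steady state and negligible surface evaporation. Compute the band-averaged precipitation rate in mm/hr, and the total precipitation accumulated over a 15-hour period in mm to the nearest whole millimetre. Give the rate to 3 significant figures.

Column moisture flux per unit crosswind length is F = V × PW.
Inflow: F_in = 13 × 13.7 = 178.1 mm·m/s
Outflow: F_out = 10.3 × 8.93 = 91.979 mm·m/s
Steady-state rate R = (F_in − F_out)/L = (178.1 − 91.979) / 148000 m = 5.819e-04 mm/s.
R = 5.819e-04 × 3600 = 2.09 mm/hr.
Over 15 h: total = 2.09 × 15 = 31.35 ≈ 31 mm.

R ≈ 2.09 mm/hr; total ≈ 31 mm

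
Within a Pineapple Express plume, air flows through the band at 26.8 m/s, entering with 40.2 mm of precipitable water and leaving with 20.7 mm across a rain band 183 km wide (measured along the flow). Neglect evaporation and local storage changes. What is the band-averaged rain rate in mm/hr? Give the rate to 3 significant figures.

R ≈ 10.3 mm/hr

Column moisture flux per unit crosswind length is F = V × PW.
Inflow: F_in = 26.8 × 40.2 = 1077.36 mm·m/s
Outflow: F_out = 26.8 × 20.7 = 554.76 mm·m/s
Steady-state rate R = (F_in − F_out)/L = (1077.36 − 554.76) / 183000 m = 2.856e-03 mm/s.
R = 2.856e-03 × 3600 = 10.3 mm/hr.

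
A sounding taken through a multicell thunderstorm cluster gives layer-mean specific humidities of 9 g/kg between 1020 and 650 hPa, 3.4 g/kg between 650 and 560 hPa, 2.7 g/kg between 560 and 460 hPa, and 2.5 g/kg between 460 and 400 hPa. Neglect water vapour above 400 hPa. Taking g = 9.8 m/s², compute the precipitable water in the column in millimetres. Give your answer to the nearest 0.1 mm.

PW ≈ 41.4 mm

Precipitable water is the column-integrated vapour mass per unit area: PW = (1/g) Σ q̄ Δp, with q in kg/kg and Δp in Pa (1 kg/m² of water = 1 mm).
Layer 1020–650 hPa: Δp = 370 hPa = 37000 Pa, q̄ = 0.009 kg/kg → 0.009 × 37000 / 9.8 = 33.98 mm
Layer 650–560 hPa: Δp = 90 hPa = 9000 Pa, q̄ = 0.0034 kg/kg → 0.0034 × 9000 / 9.8 = 3.12 mm
Layer 560–460 hPa: Δp = 100 hPa = 10000 Pa, q̄ = 0.0027 kg/kg → 0.0027 × 10000 / 9.8 = 2.76 mm
Layer 460–400 hPa: Δp = 60 hPa = 6000 Pa, q̄ = 0.0025 kg/kg → 0.0025 × 6000 / 9.8 = 1.53 mm
PW = 33.98 + 3.12 + 2.76 + 1.53 = 41.39 ≈ 41.4 mm.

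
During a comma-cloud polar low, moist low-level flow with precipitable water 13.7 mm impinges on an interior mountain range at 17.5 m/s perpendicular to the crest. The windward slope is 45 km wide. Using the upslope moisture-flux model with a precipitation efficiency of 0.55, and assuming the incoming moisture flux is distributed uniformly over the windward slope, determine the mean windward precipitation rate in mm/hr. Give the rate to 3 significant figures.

Incoming column moisture flux per unit ridge length: F = V × PW = 17.5 × 13.7 = 239.75 mm·m/s.
Spread over the 45 km slope with efficiency ε = 0.55: R = ε·F/W = 0.55 × 239.75 / 45000 m = 2.930e-03 mm/s.
R = 2.930e-03 × 3600 = 10.5 mm/hr.

R ≈ 10.5 mm/hr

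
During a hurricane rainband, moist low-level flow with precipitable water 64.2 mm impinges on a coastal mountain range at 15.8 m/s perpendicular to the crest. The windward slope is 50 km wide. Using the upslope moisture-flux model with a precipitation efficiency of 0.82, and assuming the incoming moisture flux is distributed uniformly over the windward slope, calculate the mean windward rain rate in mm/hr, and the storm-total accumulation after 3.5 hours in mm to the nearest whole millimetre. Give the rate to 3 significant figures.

R ≈ 59.9 mm/hr; total ≈ 210 mm

Incoming column moisture flux per unit ridge length: F = V × PW = 15.8 × 64.2 = 1014.36 mm·m/s.
Spread over the 50 km slope with efficiency ε = 0.82: R = ε·F/W = 0.82 × 1014.36 / 50000 m = 1.664e-02 mm/s.
R = 1.664e-02 × 3600 = 59.9 mm/hr.
Over 3.5 h: total = 59.9 × 3.5 = 209.65 ≈ 210 mm.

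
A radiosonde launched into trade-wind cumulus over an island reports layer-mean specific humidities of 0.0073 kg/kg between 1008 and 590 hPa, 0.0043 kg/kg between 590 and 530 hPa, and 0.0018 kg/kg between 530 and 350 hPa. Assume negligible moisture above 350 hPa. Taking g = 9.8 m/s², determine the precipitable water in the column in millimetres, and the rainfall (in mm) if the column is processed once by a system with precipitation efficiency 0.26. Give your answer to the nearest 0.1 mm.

PW ≈ 37.1 mm; rainfall ≈ 9.6 mm

Precipitable water is the column-integrated vapour mass per unit area: PW = (1/g) Σ q̄ Δp, with q in kg/kg and Δp in Pa (1 kg/m² of water = 1 mm).
Layer 1008–590 hPa: Δp = 418 hPa = 41800 Pa, q̄ = 0.0073 kg/kg → 0.0073 × 41800 / 9.8 = 31.14 mm
Layer 590–530 hPa: Δp = 60 hPa = 6000 Pa, q̄ = 0.0043 kg/kg → 0.0043 × 6000 / 9.8 = 2.63 mm
Layer 530–350 hPa: Δp = 180 hPa = 18000 Pa, q̄ = 0.0018 kg/kg → 0.0018 × 18000 / 9.8 = 3.31 mm
PW = 31.14 + 2.63 + 3.31 = 37.08 ≈ 37.1 mm.
Rainfall = ε × PW = 0.26 × 37.1 = 9.6 mm.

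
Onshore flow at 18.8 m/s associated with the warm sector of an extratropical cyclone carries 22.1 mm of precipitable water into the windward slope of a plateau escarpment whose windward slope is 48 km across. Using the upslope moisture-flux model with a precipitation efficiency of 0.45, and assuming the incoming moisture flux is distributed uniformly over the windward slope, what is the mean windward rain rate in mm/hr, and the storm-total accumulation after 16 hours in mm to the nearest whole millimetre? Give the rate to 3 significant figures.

Incoming column moisture flux per unit ridge length: F = V × PW = 18.8 × 22.1 = 415.48 mm·m/s.
Spread over the 48 km slope with efficiency ε = 0.45: R = ε·F/W = 0.45 × 415.48 / 48000 m = 3.895e-03 mm/s.
R = 3.895e-03 × 3600 = 14.0 mm/hr.
Over 16 h: total = 14.0 × 16 = 224 mm.

R ≈ 14.0 mm/hr; total ≈ 224 mm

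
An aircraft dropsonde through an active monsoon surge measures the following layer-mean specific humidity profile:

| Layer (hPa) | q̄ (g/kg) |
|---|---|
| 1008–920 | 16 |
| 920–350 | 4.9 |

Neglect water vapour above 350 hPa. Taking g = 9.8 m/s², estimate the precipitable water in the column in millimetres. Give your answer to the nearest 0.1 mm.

PW ≈ 42.9 mm

Precipitable water is the column-integrated vapour mass per unit area: PW = (1/g) Σ q̄ Δp, with q in kg/kg and Δp in Pa (1 kg/m² of water = 1 mm).
Layer 1008–920 hPa: Δp = 88 hPa = 8800 Pa, q̄ = 0.016 kg/kg → 0.016 × 8800 / 9.8 = 14.37 mm
Layer 920–350 hPa: Δp = 570 hPa = 57000 Pa, q̄ = 0.0049 kg/kg → 0.0049 × 57000 / 9.8 = 28.50 mm
PW = 14.37 + 28.50 = 42.87 ≈ 42.9 mm.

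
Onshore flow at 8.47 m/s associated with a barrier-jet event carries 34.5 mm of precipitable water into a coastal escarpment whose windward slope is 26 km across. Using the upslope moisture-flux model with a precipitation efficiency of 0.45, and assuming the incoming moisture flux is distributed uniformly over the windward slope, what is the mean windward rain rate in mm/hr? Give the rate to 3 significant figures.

Incoming column moisture flux per unit ridge length: F = V × PW = 8.47 × 34.5 = 292.215 mm·m/s.
Spread over the 26 km slope with efficiency ε = 0.45: R = ε·F/W = 0.45 × 292.215 / 26000 m = 5.058e-03 mm/s.
R = 5.058e-03 × 3600 = 18.2 mm/hr.

R ≈ 18.2 mm/hr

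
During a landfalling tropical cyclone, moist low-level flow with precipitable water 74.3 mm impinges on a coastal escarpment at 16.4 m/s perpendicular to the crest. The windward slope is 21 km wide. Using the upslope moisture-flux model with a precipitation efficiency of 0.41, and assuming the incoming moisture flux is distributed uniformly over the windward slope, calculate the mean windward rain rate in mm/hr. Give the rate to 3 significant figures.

R ≈ 85.6 mm/hr

Incoming column moisture flux per unit ridge length: F = V × PW = 16.4 × 74.3 = 1218.52 mm·m/s.
Spread over the 21 km slope with efficiency ε = 0.41: R = ε·F/W = 0.41 × 1218.52 / 21000 m = 2.379e-02 mm/s.
R = 2.379e-02 × 3600 = 85.6 mm/hr.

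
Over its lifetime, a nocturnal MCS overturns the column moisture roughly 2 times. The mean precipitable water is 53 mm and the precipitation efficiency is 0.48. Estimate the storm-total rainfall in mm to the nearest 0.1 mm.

rainfall ≈ 50.9 mm

Each cycle deposits ε × PW = 0.48 × 53 = 25.44 mm.
Over 2 cycles: 2 × 25.44 = 50.9 mm.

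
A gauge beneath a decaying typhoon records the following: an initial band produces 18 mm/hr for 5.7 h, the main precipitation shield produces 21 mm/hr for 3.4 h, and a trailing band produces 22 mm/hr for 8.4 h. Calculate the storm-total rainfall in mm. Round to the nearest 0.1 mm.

total ≈ 358.8 mm

Total = Σ Rᵢ Δtᵢ = 18 × 5.7 + 21 × 3.4 + 22 × 8.4
      = 102.6 + 71.4 + 184.8 = 358.8 mm.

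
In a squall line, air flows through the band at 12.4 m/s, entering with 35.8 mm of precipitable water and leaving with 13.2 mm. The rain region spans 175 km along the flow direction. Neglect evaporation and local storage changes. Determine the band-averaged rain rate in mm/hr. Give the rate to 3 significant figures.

R ≈ 5.76 mm/hr

Column moisture flux per unit crosswind length is F = V × PW.
Inflow: F_in = 12.4 × 35.8 = 443.92 mm·m/s
Outflow: F_out = 12.4 × 13.2 = 163.68 mm·m/s
Steady-state rate R = (F_in − F_out)/L = (443.92 − 163.68) / 175000 m = 1.601e-03 mm/s.
R = 1.601e-03 × 3600 = 5.76 mm/hr.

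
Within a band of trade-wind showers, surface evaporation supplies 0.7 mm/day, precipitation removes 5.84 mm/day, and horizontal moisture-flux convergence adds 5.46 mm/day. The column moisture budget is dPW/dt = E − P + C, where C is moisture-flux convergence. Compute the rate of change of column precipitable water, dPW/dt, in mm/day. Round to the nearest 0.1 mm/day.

dPW/dt ≈ 0.3 mm/day

dPW/dt = E − P + C = 0.7 − 5.84 + (5.46) = 0.3 mm/day.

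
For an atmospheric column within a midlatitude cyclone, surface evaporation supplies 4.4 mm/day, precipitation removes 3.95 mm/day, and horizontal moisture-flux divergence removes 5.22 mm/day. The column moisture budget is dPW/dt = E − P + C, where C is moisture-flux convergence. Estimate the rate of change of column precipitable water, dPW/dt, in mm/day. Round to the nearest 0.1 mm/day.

dPW/dt ≈ -4.8 mm/day

dPW/dt = E − P + C = 4.4 − 3.95 + (-5.22) = -4.8 mm/day.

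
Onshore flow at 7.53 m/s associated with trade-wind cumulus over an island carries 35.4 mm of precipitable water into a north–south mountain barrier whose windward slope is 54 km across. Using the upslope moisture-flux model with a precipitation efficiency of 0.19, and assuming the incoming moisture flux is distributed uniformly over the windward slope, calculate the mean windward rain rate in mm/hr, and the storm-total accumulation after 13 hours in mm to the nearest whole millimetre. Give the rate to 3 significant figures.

R ≈ 3.38 mm/hr; total ≈ 44 mm

Incoming column moisture flux per unit ridge length: F = V × PW = 7.53 × 35.4 = 266.562 mm·m/s.
Spread over the 54 km slope with efficiency ε = 0.19: R = ε·F/W = 0.19 × 266.562 / 54000 m = 9.379e-04 mm/s.
R = 9.379e-04 × 3600 = 3.38 mm/hr.
Over 13 h: total = 3.38 × 13 = 43.94 ≈ 44 mm.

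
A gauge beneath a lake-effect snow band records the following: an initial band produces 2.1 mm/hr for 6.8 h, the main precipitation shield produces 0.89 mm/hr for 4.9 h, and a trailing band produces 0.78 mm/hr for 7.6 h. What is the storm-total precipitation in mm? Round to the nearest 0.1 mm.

total ≈ 24.6 mm

Total = Σ Rᵢ Δtᵢ = 2.1 × 6.8 + 0.89 × 4.9 + 0.78 × 7.6
      = 14.28 + 4.361 + 5.928 = 24.6 mm.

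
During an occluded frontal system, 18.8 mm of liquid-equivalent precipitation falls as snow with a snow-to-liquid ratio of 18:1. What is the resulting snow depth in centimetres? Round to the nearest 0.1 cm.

Snow depth = liquid × ratio = 18.8 mm × 18 = 338.4 mm = 33.8 cm.

snow depth ≈ 33.8 cm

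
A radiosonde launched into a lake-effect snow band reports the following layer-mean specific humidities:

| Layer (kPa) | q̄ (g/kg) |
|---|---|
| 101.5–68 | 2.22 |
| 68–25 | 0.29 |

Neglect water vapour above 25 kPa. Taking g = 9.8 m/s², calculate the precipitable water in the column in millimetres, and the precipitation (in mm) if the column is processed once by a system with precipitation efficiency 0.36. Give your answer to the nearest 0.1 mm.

PW ≈ 8.9 mm; precipitation ≈ 3.2 mm

Precipitable water is the column-integrated vapour mass per unit area: PW = (1/g) Σ q̄ Δp, with q in kg/kg and Δp in Pa (1 kg/m² of water = 1 mm).
Layer 101.5–68 kPa: Δp = 335 hPa = 33500 Pa, q̄ = 0.00222 kg/kg → 0.00222 × 33500 / 9.8 = 7.59 mm
Layer 68–25 kPa: Δp = 430 hPa = 43000 Pa, q̄ = 0.00029 kg/kg → 0.00029 × 43000 / 9.8 = 1.27 mm
PW = 7.59 + 1.27 = 8.86 ≈ 8.9 mm.
Precipitation = ε × PW = 0.36 × 8.9 = 3.2 mm.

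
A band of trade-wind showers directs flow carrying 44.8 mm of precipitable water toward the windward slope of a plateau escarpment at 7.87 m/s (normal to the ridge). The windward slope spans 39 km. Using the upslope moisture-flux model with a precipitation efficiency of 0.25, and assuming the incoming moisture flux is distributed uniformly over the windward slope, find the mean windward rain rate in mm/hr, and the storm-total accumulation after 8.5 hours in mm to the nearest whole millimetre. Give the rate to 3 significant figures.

R ≈ 8.14 mm/hr; total ≈ 69 mm

Incoming column moisture flux per unit ridge length: F = V × PW = 7.87 × 44.8 = 352.576 mm·m/s.
Spread over the 39 km slope with efficiency ε = 0.25: R = ε·F/W = 0.25 × 352.576 / 39000 m = 2.260e-03 mm/s.
R = 2.260e-03 × 3600 = 8.14 mm/hr.
Over 8.5 h: total = 8.14 × 8.5 = 69.19 ≈ 69 mm.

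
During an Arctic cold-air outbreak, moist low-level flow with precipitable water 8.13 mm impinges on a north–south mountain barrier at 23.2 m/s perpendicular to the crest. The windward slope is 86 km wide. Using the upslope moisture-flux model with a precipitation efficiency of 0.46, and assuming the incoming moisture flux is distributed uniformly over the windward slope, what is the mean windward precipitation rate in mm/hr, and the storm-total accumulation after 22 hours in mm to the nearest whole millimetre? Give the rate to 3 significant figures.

Incoming column moisture flux per unit ridge length: F = V × PW = 23.2 × 8.13 = 188.616 mm·m/s.
Spread over the 86 km slope with efficiency ε = 0.46: R = ε·F/W = 0.46 × 188.616 / 86000 m = 1.009e-03 mm/s.
R = 1.009e-03 × 3600 = 3.63 mm/hr.
Over 22 h: total = 3.63 × 22 = 79.86 ≈ 80 mm.

R ≈ 3.63 mm/hr; total ≈ 80 mm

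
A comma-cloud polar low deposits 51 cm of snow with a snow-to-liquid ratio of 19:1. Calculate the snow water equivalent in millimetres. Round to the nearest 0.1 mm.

SWE = snow depth / ratio = 51 cm / 19 = 2.684 cm = 26.8 mm.

SWE ≈ 26.8 mm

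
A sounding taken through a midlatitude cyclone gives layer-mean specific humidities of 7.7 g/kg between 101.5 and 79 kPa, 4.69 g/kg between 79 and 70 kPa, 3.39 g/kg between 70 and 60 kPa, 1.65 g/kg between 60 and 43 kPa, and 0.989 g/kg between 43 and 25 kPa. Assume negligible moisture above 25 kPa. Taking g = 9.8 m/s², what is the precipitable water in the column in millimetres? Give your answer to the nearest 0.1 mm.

PW ≈ 30.1 mm

Precipitable water is the column-integrated vapour mass per unit area: PW = (1/g) Σ q̄ Δp, with q in kg/kg and Δp in Pa (1 kg/m² of water = 1 mm).
Layer 101.5–79 kPa: Δp = 225 hPa = 22500 Pa, q̄ = 0.0077 kg/kg → 0.0077 × 22500 / 9.8 = 17.68 mm
Layer 79–70 kPa: Δp = 90 hPa = 9000 Pa, q̄ = 0.00469 kg/kg → 0.00469 × 9000 / 9.8 = 4.31 mm
Layer 70–60 kPa: Δp = 100 hPa = 10000 Pa, q̄ = 0.00339 kg/kg → 0.00339 × 10000 / 9.8 = 3.46 mm
Layer 60–43 kPa: Δp = 170 hPa = 17000 Pa, q̄ = 0.00165 kg/kg → 0.00165 × 17000 / 9.8 = 2.86 mm
Layer 43–25 kPa: Δp = 180 hPa = 18000 Pa, q̄ = 0.000989 kg/kg → 0.000989 × 18000 / 9.8 = 1.82 mm
PW = 17.68 + 4.31 + 3.46 + 2.86 + 1.82 = 30.13 ≈ 30.1 mm.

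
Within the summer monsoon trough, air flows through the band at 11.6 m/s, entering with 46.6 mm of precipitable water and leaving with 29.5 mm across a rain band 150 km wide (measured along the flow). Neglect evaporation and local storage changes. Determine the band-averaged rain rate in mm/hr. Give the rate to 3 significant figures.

Column moisture flux per unit crosswind length is F = V × PW.
Inflow: F_in = 11.6 × 46.6 = 540.56 mm·m/s
Outflow: F_out = 11.6 × 29.5 = 342.2 mm·m/s
Steady-state rate R = (F_in − F_out)/L = (540.56 − 342.2) / 150000 m = 1.322e-03 mm/s.
R = 1.322e-03 × 3600 = 4.76 mm/hr.

R ≈ 4.76 mm/hr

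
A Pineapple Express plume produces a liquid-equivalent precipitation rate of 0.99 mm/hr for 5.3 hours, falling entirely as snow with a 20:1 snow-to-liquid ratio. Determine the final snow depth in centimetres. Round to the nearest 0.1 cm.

snow depth ≈ 10.5 cm

Liquid-equivalent depth = 0.99 × 5.3 = 5.247 mm.
Snow depth = 5.247 mm × 20 = 104.94 mm = 10.5 cm.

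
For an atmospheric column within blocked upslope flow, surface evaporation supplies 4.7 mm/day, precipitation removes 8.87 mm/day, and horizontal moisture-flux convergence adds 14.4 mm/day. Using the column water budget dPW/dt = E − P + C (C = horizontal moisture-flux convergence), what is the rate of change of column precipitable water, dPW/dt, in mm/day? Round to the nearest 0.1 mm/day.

dPW/dt = E − P + C = 4.7 − 8.87 + (14.4) = 10.2 mm/day.

dPW/dt ≈ 10.2 mm/day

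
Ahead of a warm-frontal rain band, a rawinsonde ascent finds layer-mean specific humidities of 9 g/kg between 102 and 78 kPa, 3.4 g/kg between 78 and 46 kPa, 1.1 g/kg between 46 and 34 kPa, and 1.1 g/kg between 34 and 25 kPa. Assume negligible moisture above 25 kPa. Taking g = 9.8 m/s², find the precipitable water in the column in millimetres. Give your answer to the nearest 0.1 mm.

PW ≈ 35.5 mm

Precipitable water is the column-integrated vapour mass per unit area: PW = (1/g) Σ q̄ Δp, with q in kg/kg and Δp in Pa (1 kg/m² of water = 1 mm).
Layer 102–78 kPa: Δp = 240 hPa = 24000 Pa, q̄ = 0.009 kg/kg → 0.009 × 24000 / 9.8 = 22.04 mm
Layer 78–46 kPa: Δp = 320 hPa = 32000 Pa, q̄ = 0.0034 kg/kg → 0.0034 × 32000 / 9.8 = 11.10 mm
Layer 46–34 kPa: Δp = 120 hPa = 12000 Pa, q̄ = 0.0011 kg/kg → 0.0011 × 12000 / 9.8 = 1.35 mm
Layer 34–25 kPa: Δp = 90 hPa = 9000 Pa, q̄ = 0.0011 kg/kg → 0.0011 × 9000 / 9.8 = 1.01 mm
PW = 22.04 + 11.10 + 1.35 + 1.01 = 35.50 ≈ 35.5 mm.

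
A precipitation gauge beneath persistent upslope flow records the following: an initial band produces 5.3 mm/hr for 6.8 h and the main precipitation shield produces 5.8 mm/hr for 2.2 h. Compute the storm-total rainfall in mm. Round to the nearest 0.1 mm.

total ≈ 48.8 mm

Total = Σ Rᵢ Δtᵢ = 5.3 × 6.8 + 5.8 × 2.2
      = 36.04 + 12.76 = 48.8 mm.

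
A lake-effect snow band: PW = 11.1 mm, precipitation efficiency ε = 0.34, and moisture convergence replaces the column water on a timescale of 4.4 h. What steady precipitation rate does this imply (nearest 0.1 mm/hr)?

R ≈ 0.9 mm/hr

Each overturning extracts ε × PW = 0.34 × 11.1 = 3.774 mm.
Rate = ε·PW / τ = 3.774 / 4.4 h = 0.9 mm/hr.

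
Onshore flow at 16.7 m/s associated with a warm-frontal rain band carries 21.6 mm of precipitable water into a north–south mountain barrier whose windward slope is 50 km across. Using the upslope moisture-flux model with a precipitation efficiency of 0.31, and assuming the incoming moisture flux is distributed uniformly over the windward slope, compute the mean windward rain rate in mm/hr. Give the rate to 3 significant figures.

Incoming column moisture flux per unit ridge length: F = V × PW = 16.7 × 21.6 = 360.72 mm·m/s.
Spread over the 50 km slope with efficiency ε = 0.31: R = ε·F/W = 0.31 × 360.72 / 50000 m = 2.236e-03 mm/s.
R = 2.236e-03 × 3600 = 8.05 mm/hr.

R ≈ 8.05 mm/hr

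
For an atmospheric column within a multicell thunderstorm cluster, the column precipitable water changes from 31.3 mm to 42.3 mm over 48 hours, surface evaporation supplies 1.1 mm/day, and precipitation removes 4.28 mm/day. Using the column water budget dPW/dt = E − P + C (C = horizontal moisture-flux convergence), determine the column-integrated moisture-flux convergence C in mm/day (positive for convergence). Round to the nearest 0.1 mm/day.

dPW/dt = (42.3 − 31.3) mm / (48/24 day) = +5.500 mm/day.
C = dPW/dt − E + P = (+5.500) − 1.1 + 4.28 = 8.7 mm/day.

C ≈ 8.7 mm/day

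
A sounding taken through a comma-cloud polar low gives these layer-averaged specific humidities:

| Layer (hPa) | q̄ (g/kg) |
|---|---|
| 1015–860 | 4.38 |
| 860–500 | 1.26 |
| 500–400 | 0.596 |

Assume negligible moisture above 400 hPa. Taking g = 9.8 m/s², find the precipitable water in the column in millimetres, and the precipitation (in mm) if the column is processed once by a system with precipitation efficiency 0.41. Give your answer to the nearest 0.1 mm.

Precipitable water is the column-integrated vapour mass per unit area: PW = (1/g) Σ q̄ Δp, with q in kg/kg and Δp in Pa (1 kg/m² of water = 1 mm).
Layer 1015–860 hPa: Δp = 155 hPa = 15500 Pa, q̄ = 0.00438 kg/kg → 0.00438 × 15500 / 9.8 = 6.93 mm
Layer 860–500 hPa: Δp = 360 hPa = 36000 Pa, q̄ = 0.00126 kg/kg → 0.00126 × 36000 / 9.8 = 4.63 mm
Layer 500–400 hPa: Δp = 100 hPa = 10000 Pa, q̄ = 0.000596 kg/kg → 0.000596 × 10000 / 9.8 = 0.61 mm
PW = 6.93 + 4.63 + 0.61 = 12.17 ≈ 12.2 mm.
Precipitation = ε × PW = 0.41 × 12.2 = 5.0 mm.

PW ≈ 12.2 mm; precipitation ≈ 5.0 mm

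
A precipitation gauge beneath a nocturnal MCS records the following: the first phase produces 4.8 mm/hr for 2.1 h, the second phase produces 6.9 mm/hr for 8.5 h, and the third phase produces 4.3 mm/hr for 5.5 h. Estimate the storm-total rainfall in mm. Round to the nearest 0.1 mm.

total ≈ 92.4 mm

Total = Σ Rᵢ Δtᵢ = 4.8 × 2.1 + 6.9 × 8.5 + 4.3 × 5.5
      = 10.08 + 58.65 + 23.65 = 92.4 mm.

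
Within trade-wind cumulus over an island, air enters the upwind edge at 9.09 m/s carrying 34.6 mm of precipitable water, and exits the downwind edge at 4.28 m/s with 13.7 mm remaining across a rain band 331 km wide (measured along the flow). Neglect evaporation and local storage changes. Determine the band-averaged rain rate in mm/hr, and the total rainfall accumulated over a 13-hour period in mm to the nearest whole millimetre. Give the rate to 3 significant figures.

Column moisture flux per unit crosswind length is F = V × PW.
Inflow: F_in = 9.09 × 34.6 = 314.514 mm·m/s
Outflow: F_out = 4.28 × 13.7 = 58.636 mm·m/s
Steady-state rate R = (F_in − F_out)/L = (314.514 − 58.636) / 331000 m = 7.730e-04 mm/s.
R = 7.730e-04 × 3600 = 2.78 mm/hr.
Over 13 h: total = 2.78 × 13 = 36.14 ≈ 36 mm.

R ≈ 2.78 mm/hr; total ≈ 36 mm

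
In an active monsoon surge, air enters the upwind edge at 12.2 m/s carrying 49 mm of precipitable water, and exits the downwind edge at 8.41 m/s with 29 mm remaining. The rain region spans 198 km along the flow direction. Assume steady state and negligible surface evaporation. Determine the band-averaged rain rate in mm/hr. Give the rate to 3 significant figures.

Column moisture flux per unit crosswind length is F = V × PW.
Inflow: F_in = 12.2 × 49 = 597.8 mm·m/s
Outflow: F_out = 8.41 × 29 = 243.89 mm·m/s
Steady-state rate R = (F_in − F_out)/L = (597.8 − 243.89) / 198000 m = 1.787e-03 mm/s.
R = 1.787e-03 × 3600 = 6.43 mm/hr.

R ≈ 6.43 mm/hr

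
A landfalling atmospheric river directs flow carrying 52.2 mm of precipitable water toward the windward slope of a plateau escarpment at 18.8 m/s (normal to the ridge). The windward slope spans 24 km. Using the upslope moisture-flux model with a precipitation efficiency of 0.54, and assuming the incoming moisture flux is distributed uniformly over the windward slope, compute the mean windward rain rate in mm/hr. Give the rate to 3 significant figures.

R ≈ 79.5 mm/hr

Incoming column moisture flux per unit ridge length: F = V × PW = 18.8 × 52.2 = 981.36 mm·m/s.
Spread over the 24 km slope with efficiency ε = 0.54: R = ε·F/W = 0.54 × 981.36 / 24000 m = 2.208e-02 mm/s.
R = 2.208e-02 × 3600 = 79.5 mm/hr.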